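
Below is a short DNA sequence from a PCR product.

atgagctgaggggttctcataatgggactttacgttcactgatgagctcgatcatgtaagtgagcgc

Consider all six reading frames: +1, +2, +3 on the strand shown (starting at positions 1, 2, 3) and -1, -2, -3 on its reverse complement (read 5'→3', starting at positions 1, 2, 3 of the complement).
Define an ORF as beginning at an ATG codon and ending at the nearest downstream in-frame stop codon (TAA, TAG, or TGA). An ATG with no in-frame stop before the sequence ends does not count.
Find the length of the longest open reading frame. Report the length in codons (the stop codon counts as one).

Reverse complement (5'→3'): GCGCTCACTTACATGATCGAGCTCATCAGTGAACGTAAAGTCCCATTATGAGAACCCCTCAGCTCAT
Frame +1: ATG AGC TGA GGG GTT CTC ATA ATG GGA CTT TAC GTT CAC TGA TGA GCT CGA TCA TGT AAG TGA GCG — ATG at 1, stop TGA at 7 → 9 nt; ATG at 22, stop TGA at 40 → 21 nt.
Frame +2: TGA GCT GAG GGG TTC TCA TAA TGG GAC TTT ACG TTC ACT GAT GAG CTC GAT CAT GTA AGT GAG CGC — no ATG→stop ORF.
Frame +3: GAG CTG AGG GGT TCT CAT AAT GGG ACT TTA CGT TCA CTG ATG AGC TCG ATC ATG TAA GTG AGC — ATG at 42, stop TAA at 57 → 18 nt; ATG at 54, stop TAA at 57 → 6 nt.
Frame -1: GCG CTC ACT TAC ATG ATC GAG CTC ATC AGT GAA CGT AAA GTC CCA TTA TGA GAA CCC CTC AGC TCA — ATG at 13, stop TGA at 49 → 39 nt.
Frame -2: CGC TCA CTT ACA TGA TCG AGC TCA TCA GTG AAC GTA AAG TCC CAT TAT GAG AAC CCC TCA GCT CAT — no ATG→stop ORF.
Frame -3: GCT CAC TTA CAT GAT CGA GCT CAT CAG TGA ACG TAA AGT CCC ATT ATG AGA ACC CCT CAG CTC — no ATG→stop ORF.
Longest: frame -1, positions 13–51, 39 nt = 13 codons = 12 aa. → 13 codons.

13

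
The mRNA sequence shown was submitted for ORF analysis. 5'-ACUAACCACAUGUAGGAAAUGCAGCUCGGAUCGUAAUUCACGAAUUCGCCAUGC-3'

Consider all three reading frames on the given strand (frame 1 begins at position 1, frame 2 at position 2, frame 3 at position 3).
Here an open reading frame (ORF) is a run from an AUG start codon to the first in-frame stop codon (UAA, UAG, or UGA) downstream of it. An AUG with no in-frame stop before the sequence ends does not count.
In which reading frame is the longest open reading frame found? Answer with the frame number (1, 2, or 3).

1

Frame 1: ACU AAC CAC AUG UAG GAA AUG CAG CUC GGA UCG UAA UUC ACG AAU UCG CCA UGC — AUG at 10, stop UAG at 13 → 6 nt; AUG at 19, stop UAA at 34 → 18 nt.
Frame 2: CUA ACC ACA UGU AGG AAA UGC AGC UCG GAU CGU AAU UCA CGA AUU CGC CAU — no AUG→stop ORF.
Frame 3: UAA CCA CAU GUA GGA AAU GCA GCU CGG AUC GUA AUU CAC GAA UUC GCC AUG — no AUG→stop ORF.
Longest ORF is 18 nt in frame 1 (positions 19–36).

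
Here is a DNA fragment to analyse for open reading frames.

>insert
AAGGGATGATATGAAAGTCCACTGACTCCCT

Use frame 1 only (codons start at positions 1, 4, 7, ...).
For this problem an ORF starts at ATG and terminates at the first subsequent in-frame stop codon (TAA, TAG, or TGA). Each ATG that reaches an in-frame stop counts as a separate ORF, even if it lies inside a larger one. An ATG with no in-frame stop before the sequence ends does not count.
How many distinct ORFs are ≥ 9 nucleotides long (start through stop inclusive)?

0

Frame 1: AAG GGA TGA TAT GAA AGT CCA CTG ACT CCC — no ATG→stop ORF.
No ORF reaches 9 nucleotides. Count = 0.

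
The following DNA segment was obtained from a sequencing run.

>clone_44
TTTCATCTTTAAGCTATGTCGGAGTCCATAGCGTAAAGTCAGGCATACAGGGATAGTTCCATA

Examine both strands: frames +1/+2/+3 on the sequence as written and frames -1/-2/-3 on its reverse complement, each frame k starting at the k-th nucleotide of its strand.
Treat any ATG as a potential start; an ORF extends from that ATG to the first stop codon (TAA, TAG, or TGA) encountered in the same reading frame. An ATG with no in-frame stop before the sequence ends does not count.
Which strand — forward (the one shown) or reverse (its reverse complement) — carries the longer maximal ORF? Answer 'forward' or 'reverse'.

Reverse complement (5'→3'): TATGGAACTATCCCTGTATGCCTGACTTTACGCTATGGACTCCGACATAGCTTAAAGATGAAA
Frame +1: TTT CAT CTT TAA GCT ATG TCG GAG TCC ATA GCG TAA AGT CAG GCA TAC AGG GAT AGT TCC ATA — ATG at 16, stop TAA at 34 → 21 nt.
Frame +2: TTC ATC TTT AAG CTA TGT CGG AGT CCA TAG CGT AAA GTC AGG CAT ACA GGG ATA GTT CCA — no ATG→stop ORF.
Frame +3: TCA TCT TTA AGC TAT GTC GGA GTC CAT AGC GTA AAG TCA GGC ATA CAG GGA TAG TTC CAT — no ATG→stop ORF.
Frame -1: TAT GGA ACT ATC CCT GTA TGC CTG ACT TTA CGC TAT GGA CTC CGA CAT AGC TTA AAG ATG AAA — no ATG→stop ORF.
Frame -2: ATG GAA CTA TCC CTG TAT GCC TGA CTT TAC GCT ATG GAC TCC GAC ATA GCT TAA AGA TGA — ATG at 2, stop TGA at 23 → 24 nt; ATG at 35, stop TAA at 53 → 21 nt.
Frame -3: TGG AAC TAT CCC TGT ATG CCT GAC TTT ACG CTA TGG ACT CCG ACA TAG CTT AAA GAT GAA — ATG at 18, stop TAG at 48 → 33 nt.
Forward-strand max 21 nt; reverse-strand max 33 nt. The reverse strand has the longer ORF.

reverse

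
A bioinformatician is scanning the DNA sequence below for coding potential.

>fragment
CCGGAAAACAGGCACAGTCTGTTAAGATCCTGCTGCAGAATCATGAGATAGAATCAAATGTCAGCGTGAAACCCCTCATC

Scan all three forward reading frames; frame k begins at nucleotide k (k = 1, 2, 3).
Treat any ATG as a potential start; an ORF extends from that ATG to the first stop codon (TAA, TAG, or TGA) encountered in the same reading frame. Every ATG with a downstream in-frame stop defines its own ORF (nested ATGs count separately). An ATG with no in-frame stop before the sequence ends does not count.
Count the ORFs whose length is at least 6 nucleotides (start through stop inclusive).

2

Frame 1: CCG GAA AAC AGG CAC AGT CTG TTA AGA TCC TGC TGC AGA ATC ATG AGA TAG AAT CAA ATG TCA GCG TGA AAC CCC TCA — ATG at 43, stop TAG at 49 → 9 nt; ATG at 58, stop TGA at 67 → 12 nt.
Frame 2: CGG AAA ACA GGC ACA GTC TGT TAA GAT CCT GCT GCA GAA TCA TGA GAT AGA ATC AAA TGT CAG CGT GAA ACC CCT CAT — no ATG→stop ORF.
Frame 3: GGA AAA CAG GCA CAG TCT GTT AAG ATC CTG CTG CAG AAT CAT GAG ATA GAA TCA AAT GTC AGC GTG AAA CCC CTC ATC — no ATG→stop ORF.
ORFs ≥ 6 nucleotides: frame 1 43–51 (9 nucleotides), frame 1 58–69 (12 nucleotides). Count = 2.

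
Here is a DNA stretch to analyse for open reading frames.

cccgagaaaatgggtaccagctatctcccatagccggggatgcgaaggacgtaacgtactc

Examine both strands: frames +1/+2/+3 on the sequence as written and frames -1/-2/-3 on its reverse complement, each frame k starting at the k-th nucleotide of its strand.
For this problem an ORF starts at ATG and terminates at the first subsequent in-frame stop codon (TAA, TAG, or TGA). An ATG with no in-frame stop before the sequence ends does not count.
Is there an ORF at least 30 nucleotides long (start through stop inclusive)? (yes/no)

no

Reverse complement (5'→3'): GAGTACGTTACGTCCTTCGCATCCCCGGCTATGGGAGATAGCTGGTACCCATTTTCTCGGG
Frame +1: CCC GAG AAA ATG GGT ACC AGC TAT CTC CCA TAG CCG GGG ATG CGA AGG ACG TAA CGT ACT — ATG at 10, stop TAG at 31 → 24 nt; ATG at 40, stop TAA at 52 → 15 nt.
Frame +2: CCG AGA AAA TGG GTA CCA GCT ATC TCC CAT AGC CGG GGA TGC GAA GGA CGT AAC GTA CTC — no ATG→stop ORF.
Frame +3: CGA GAA AAT GGG TAC CAG CTA TCT CCC ATA GCC GGG GAT GCG AAG GAC GTA ACG TAC — no ATG→stop ORF.
Frame -1: GAG TAC GTT ACG TCC TTC GCA TCC CCG GCT ATG GGA GAT AGC TGG TAC CCA TTT TCT CGG — no ATG→stop ORF.
Frame -2: AGT ACG TTA CGT CCT TCG CAT CCC CGG CTA TGG GAG ATA GCT GGT ACC CAT TTT CTC GGG — no ATG→stop ORF.
Frame -3: GTA CGT TAC GTC CTT CGC ATC CCC GGC TAT GGG AGA TAG CTG GTA CCC ATT TTC TCG — no ATG→stop ORF.
Largest ORF found is 24 nucleotides < 30, so no.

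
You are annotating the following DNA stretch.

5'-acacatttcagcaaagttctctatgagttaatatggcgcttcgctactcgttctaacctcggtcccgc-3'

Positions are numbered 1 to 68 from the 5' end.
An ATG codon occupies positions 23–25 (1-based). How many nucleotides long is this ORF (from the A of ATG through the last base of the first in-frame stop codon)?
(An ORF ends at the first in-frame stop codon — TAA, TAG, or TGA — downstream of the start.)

9

Codons from position 23: ATG (23–25), AGT (26–28), TAA (29–31).
TAA is the first in-frame stop; ORF spans 23–31, 9 nucleotides.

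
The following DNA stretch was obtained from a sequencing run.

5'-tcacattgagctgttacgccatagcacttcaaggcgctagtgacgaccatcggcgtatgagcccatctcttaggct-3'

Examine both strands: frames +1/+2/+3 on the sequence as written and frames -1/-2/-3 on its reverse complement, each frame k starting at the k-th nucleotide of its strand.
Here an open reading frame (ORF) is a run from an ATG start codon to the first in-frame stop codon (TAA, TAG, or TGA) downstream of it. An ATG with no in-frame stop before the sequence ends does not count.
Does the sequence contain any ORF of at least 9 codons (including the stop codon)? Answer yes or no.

Reverse complement (5'→3'): AGCCTAAGAGATGGGCTCATACGCCGATGGTCGTCACTAGCGCCTTGAAGTGCTATGGCGTAACAGCTCAATGTGA
Frame +1: TCA CAT TGA GCT GTT ACG CCA TAG CAC TTC AAG GCG CTA GTG ACG ACC ATC GGC GTA TGA GCC CAT CTC TTA GGC — no ATG→stop ORF.
Frame +2: CAC ATT GAG CTG TTA CGC CAT AGC ACT TCA AGG CGC TAG TGA CGA CCA TCG GCG TAT GAG CCC ATC TCT TAG GCT — no ATG→stop ORF.
Frame +3: ACA TTG AGC TGT TAC GCC ATA GCA CTT CAA GGC GCT AGT GAC GAC CAT CGG CGT ATG AGC CCA TCT CTT AGG — no ATG→stop ORF.
Frame -1: AGC CTA AGA GAT GGG CTC ATA CGC CGA TGG TCG TCA CTA GCG CCT TGA AGT GCT ATG GCG TAA CAG CTC AAT GTG — ATG at 55, stop TAA at 61 → 9 nt.
Frame -2: GCC TAA GAG ATG GGC TCA TAC GCC GAT GGT CGT CAC TAG CGC CTT GAA GTG CTA TGG CGT AAC AGC TCA ATG TGA — ATG at 11, stop TAG at 38 → 30 nt; ATG at 71, stop TGA at 74 → 6 nt.
Frame -3: CCT AAG AGA TGG GCT CAT ACG CCG ATG GTC GTC ACT AGC GCC TTG AAG TGC TAT GGC GTA ACA GCT CAA TGT — no ATG→stop ORF.
Frame -2 has an ORF of 10 codons (positions 11–40) ≥ 9, so yes.

yes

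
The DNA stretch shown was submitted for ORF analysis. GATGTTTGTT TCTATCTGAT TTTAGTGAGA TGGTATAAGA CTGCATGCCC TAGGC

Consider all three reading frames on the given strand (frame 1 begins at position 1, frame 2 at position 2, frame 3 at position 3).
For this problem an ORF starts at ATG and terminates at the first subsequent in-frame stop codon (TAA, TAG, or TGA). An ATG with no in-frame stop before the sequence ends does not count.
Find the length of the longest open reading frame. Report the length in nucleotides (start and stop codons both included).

Frame 1: GAT GTT TGT TTC TAT CTG ATT TTA GTG AGA TGG TAT AAG ACT GCA TGC CCT AGG — no ATG→stop ORF.
Frame 2: ATG TTT GTT TCT ATC TGA TTT TAG TGA GAT GGT ATA AGA CTG CAT GCC CTA GGC — ATG at 2, stop TGA at 17 → 18 nt.
Frame 3: TGT TTG TTT CTA TCT GAT TTT AGT GAG ATG GTA TAA GAC TGC ATG CCC TAG — ATG at 30, stop TAA at 36 → 9 nt; ATG at 45, stop TAG at 51 → 9 nt.
Longest: frame 2, positions 2–19, 18 nt = 6 codons = 5 aa. → 18 nucleotides.

18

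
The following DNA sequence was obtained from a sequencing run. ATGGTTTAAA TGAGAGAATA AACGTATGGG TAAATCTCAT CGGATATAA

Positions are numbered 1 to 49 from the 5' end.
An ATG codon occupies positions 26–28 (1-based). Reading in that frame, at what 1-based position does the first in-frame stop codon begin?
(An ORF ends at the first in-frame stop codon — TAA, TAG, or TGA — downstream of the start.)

Codons from position 26: ATG (26–28), GGT (29–31), AAA (32–34), TCT (35–37), CAT (38–40), CGG (41–43), ATA (44–46), TAA (47–49).
TAA is a stop codon; it begins at position 47.

47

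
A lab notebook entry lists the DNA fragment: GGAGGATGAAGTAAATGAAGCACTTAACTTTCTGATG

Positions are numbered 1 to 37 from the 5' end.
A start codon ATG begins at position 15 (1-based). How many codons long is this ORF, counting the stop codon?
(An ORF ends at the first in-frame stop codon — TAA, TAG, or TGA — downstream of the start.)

Codons from position 15: ATG (15–17), AAG (18–20), CAC (21–23), TTA (24–26), ACT (27–29), TTC (30–32), TGA (33–35).
TGA is the first in-frame stop; that's 7 codons including the stop.

7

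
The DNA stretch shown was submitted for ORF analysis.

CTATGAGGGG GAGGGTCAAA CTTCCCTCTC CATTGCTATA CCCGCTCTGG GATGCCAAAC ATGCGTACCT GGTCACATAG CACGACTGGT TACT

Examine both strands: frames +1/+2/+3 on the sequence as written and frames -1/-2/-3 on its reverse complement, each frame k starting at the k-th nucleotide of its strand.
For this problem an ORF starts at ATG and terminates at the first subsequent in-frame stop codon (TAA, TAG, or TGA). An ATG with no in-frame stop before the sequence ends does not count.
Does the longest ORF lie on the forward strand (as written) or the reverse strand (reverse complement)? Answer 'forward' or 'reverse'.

Reverse complement (5'→3'): AGTAACCAGTCGTGCTATGTGACCAGGTACGCATGTTTGGCATCCCAGAGCGGGTATAGCAATGGAGAGGGAAGTTTGACCCTCCCCCTCATAG
Frame +1: CTA TGA GGG GGA GGG TCA AAC TTC CCT CTC CAT TGC TAT ACC CGC TCT GGG ATG CCA AAC ATG CGT ACC TGG TCA CAT AGC ACG ACT GGT TAC — no ATG→stop ORF.
Frame +2: TAT GAG GGG GAG GGT CAA ACT TCC CTC TCC ATT GCT ATA CCC GCT CTG GGA TGC CAA ACA TGC GTA CCT GGT CAC ATA GCA CGA CTG GTT ACT — no ATG→stop ORF.
Frame +3: ATG AGG GGG AGG GTC AAA CTT CCC TCT CCA TTG CTA TAC CCG CTC TGG GAT GCC AAA CAT GCG TAC CTG GTC ACA TAG CAC GAC TGG TTA — ATG at 3, stop TAG at 78 → 78 nt.
Frame -1: AGT AAC CAG TCG TGC TAT GTG ACC AGG TAC GCA TGT TTG GCA TCC CAG AGC GGG TAT AGC AAT GGA GAG GGA AGT TTG ACC CTC CCC CTC ATA — no ATG→stop ORF.
Frame -2: GTA ACC AGT CGT GCT ATG TGA CCA GGT ACG CAT GTT TGG CAT CCC AGA GCG GGT ATA GCA ATG GAG AGG GAA GTT TGA CCC TCC CCC TCA TAG — ATG at 17, stop TGA at 20 → 6 nt; ATG at 62, stop TGA at 77 → 18 nt.
Frame -3: TAA CCA GTC GTG CTA TGT GAC CAG GTA CGC ATG TTT GGC ATC CCA GAG CGG GTA TAG CAA TGG AGA GGG AAG TTT GAC CCT CCC CCT CAT — ATG at 33, stop TAG at 57 → 27 nt.
Forward-strand max 78 nt; reverse-strand max 27 nt. The forward strand has the longer ORF.

forward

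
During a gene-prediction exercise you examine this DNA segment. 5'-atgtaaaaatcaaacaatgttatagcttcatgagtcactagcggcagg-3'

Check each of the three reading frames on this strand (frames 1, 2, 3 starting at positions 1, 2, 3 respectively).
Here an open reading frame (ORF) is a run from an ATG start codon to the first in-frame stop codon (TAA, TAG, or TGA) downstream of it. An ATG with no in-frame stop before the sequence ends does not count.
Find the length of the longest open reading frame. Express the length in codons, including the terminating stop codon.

4

Frame 1: ATG TAA AAA TCA AAC AAT GTT ATA GCT TCA TGA GTC ACT AGC GGC AGG — ATG at 1, stop TAA at 4 → 6 nt.
Frame 2: TGT AAA AAT CAA ACA ATG TTA TAG CTT CAT GAG TCA CTA GCG GCA — ATG at 17, stop TAG at 23 → 9 nt.
Frame 3: GTA AAA ATC AAA CAA TGT TAT AGC TTC ATG AGT CAC TAG CGG CAG — ATG at 30, stop TAG at 39 → 12 nt.
Longest: frame 3, positions 30–41, 12 nt = 4 codons = 3 aa. → 4 codons.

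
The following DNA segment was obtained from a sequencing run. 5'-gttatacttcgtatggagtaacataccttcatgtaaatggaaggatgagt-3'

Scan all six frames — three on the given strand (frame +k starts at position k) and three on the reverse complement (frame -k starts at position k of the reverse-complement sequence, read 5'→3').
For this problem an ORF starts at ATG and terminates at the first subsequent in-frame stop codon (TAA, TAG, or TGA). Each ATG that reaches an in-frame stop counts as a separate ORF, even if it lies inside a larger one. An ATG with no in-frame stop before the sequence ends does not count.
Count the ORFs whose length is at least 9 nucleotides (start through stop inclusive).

Reverse complement (5'→3'): ACTCATCCTTCCATTTACATGAAGGTATGTTACTCCATACGAAGTATAAC
Frame +1: GTT ATA CTT CGT ATG GAG TAA CAT ACC TTC ATG TAA ATG GAA GGA TGA — ATG at 13, stop TAA at 19 → 9 nt; ATG at 31, stop TAA at 34 → 6 nt; ATG at 37, stop TGA at 46 → 12 nt.
Frame +2: TTA TAC TTC GTA TGG AGT AAC ATA CCT TCA TGT AAA TGG AAG GAT GAG — no ATG→stop ORF.
Frame +3: TAT ACT TCG TAT GGA GTA ACA TAC CTT CAT GTA AAT GGA AGG ATG AGT — no ATG→stop ORF.
Frame -1: ACT CAT CCT TCC ATT TAC ATG AAG GTA TGT TAC TCC ATA CGA AGT ATA — no ATG→stop ORF.
Frame -2: CTC ATC CTT CCA TTT ACA TGA AGG TAT GTT ACT CCA TAC GAA GTA TAA — no ATG→stop ORF.
Frame -3: TCA TCC TTC CAT TTA CAT GAA GGT ATG TTA CTC CAT ACG AAG TAT AAC — no ATG→stop ORF.
ORFs ≥ 9 nucleotides: frame +1 13–21 (9 nucleotides), frame +1 37–48 (12 nucleotides). Count = 2.

2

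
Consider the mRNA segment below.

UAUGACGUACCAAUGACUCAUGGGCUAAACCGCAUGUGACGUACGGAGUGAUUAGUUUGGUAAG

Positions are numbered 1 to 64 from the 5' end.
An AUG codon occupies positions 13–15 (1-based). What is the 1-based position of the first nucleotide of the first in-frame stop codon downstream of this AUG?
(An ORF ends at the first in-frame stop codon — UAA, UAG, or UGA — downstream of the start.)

Codons from position 13: AUG (13–15), ACU (16–18), CAU (19–21), GGG (22–24), CUA (25–27), AAC (28–30), CGC (31–33), AUG (34–36), UGA (37–39).
UGA is a stop codon; it begins at position 37.

37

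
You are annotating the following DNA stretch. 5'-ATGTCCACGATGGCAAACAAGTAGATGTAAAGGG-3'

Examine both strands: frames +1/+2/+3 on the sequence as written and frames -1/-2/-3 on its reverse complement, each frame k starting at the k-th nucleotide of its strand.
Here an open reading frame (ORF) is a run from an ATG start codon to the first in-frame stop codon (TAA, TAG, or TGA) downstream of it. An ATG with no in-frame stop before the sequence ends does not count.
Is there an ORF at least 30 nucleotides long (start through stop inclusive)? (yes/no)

no

Reverse complement (5'→3'): CCCTTTACATCTACTTGTTTGCCATCGTGGACAT
Frame +1: ATG TCC ACG ATG GCA AAC AAG TAG ATG TAA AGG — ATG at 1, stop TAG at 22 → 24 nt; ATG at 10, stop TAG at 22 → 15 nt; ATG at 25, stop TAA at 28 → 6 nt.
Frame +2: TGT CCA CGA TGG CAA ACA AGT AGA TGT AAA GGG — no ATG→stop ORF.
Frame +3: GTC CAC GAT GGC AAA CAA GTA GAT GTA AAG — no ATG→stop ORF.
Frame -1: CCC TTT ACA TCT ACT TGT TTG CCA TCG TGG ACA — no ATG→stop ORF.
Frame -2: CCT TTA CAT CTA CTT GTT TGC CAT CGT GGA CAT — no ATG→stop ORF.
Frame -3: CTT TAC ATC TAC TTG TTT GCC ATC GTG GAC — no ATG→stop ORF.
Largest ORF found is 24 nucleotides < 30, so no.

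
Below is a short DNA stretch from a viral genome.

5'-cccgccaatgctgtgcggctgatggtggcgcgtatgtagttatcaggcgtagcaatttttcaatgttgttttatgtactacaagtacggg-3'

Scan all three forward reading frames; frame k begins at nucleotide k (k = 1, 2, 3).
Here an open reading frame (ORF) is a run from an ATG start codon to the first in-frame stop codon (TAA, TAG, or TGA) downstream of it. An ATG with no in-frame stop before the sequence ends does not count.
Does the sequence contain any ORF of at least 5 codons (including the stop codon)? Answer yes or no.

yes

Frame 1: CCC GCC AAT GCT GTG CGG CTG ATG GTG GCG CGT ATG TAG TTA TCA GGC GTA GCA ATT TTT CAA TGT TGT TTT ATG TAC TAC AAG TAC GGG — ATG at 22, stop TAG at 37 → 18 nt; ATG at 34, stop TAG at 37 → 6 nt.
Frame 2: CCG CCA ATG CTG TGC GGC TGA TGG TGG CGC GTA TGT AGT TAT CAG GCG TAG CAA TTT TTC AAT GTT GTT TTA TGT ACT ACA AGT ACG — ATG at 8, stop TGA at 20 → 15 nt.
Frame 3: CGC CAA TGC TGT GCG GCT GAT GGT GGC GCG TAT GTA GTT ATC AGG CGT AGC AAT TTT TCA ATG TTG TTT TAT GTA CTA CAA GTA CGG — no ATG→stop ORF.
Frame 1 has an ORF of 6 codons (positions 22–39) ≥ 5, so yes.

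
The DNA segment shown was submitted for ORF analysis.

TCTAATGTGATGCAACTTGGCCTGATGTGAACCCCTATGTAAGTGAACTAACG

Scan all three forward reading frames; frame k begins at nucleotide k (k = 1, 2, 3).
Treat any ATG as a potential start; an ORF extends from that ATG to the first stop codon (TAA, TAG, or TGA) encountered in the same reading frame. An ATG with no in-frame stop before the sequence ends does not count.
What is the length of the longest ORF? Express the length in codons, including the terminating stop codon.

7

Frame 1: TCT AAT GTG ATG CAA CTT GGC CTG ATG TGA ACC CCT ATG TAA GTG AAC TAA — ATG at 10, stop TGA at 28 → 21 nt; ATG at 25, stop TGA at 28 → 6 nt; ATG at 37, stop TAA at 40 → 6 nt.
Frame 2: CTA ATG TGA TGC AAC TTG GCC TGA TGT GAA CCC CTA TGT AAG TGA ACT AAC — ATG at 5, stop TGA at 8 → 6 nt.
Frame 3: TAA TGT GAT GCA ACT TGG CCT GAT GTG AAC CCC TAT GTA AGT GAA CTA ACG — no ATG→stop ORF.
Longest: frame 1, positions 10–30, 21 nt = 7 codons = 6 aa. → 7 codons.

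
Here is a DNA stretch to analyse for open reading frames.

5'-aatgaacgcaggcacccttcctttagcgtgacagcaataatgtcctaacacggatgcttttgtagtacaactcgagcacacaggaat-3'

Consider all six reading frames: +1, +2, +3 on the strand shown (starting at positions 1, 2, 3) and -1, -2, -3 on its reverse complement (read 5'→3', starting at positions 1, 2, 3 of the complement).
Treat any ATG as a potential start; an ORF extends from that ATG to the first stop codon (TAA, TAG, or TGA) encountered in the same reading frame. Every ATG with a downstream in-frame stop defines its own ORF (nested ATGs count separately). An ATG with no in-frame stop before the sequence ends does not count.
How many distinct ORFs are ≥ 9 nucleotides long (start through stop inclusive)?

Reverse complement (5'→3'): ATTCCTGTGTGCTCGAGTTGTACTACAAAAGCATCCGTGTTAGGACATTATTGCTGTCACGCTAAAGGAAGGGTGCCTGCGTTCATT
Frame +1: AAT GAA CGC AGG CAC CCT TCC TTT AGC GTG ACA GCA ATA ATG TCC TAA CAC GGA TGC TTT TGT AGT ACA ACT CGA GCA CAC AGG AAT — ATG at 40, stop TAA at 46 → 9 nt.
Frame +2: ATG AAC GCA GGC ACC CTT CCT TTA GCG TGA CAG CAA TAA TGT CCT AAC ACG GAT GCT TTT GTA GTA CAA CTC GAG CAC ACA GGA — ATG at 2, stop TGA at 29 → 30 nt.
Frame +3: TGA ACG CAG GCA CCC TTC CTT TAG CGT GAC AGC AAT AAT GTC CTA ACA CGG ATG CTT TTG TAG TAC AAC TCG AGC ACA CAG GAA — ATG at 54, stop TAG at 63 → 12 nt.
Frame -1: ATT CCT GTG TGC TCG AGT TGT ACT ACA AAA GCA TCC GTG TTA GGA CAT TAT TGC TGT CAC GCT AAA GGA AGG GTG CCT GCG TTC ATT — no ATG→stop ORF.
Frame -2: TTC CTG TGT GCT CGA GTT GTA CTA CAA AAG CAT CCG TGT TAG GAC ATT ATT GCT GTC ACG CTA AAG GAA GGG TGC CTG CGT TCA — no ATG→stop ORF.
Frame -3: TCC TGT GTG CTC GAG TTG TAC TAC AAA AGC ATC CGT GTT AGG ACA TTA TTG CTG TCA CGC TAA AGG AAG GGT GCC TGC GTT CAT — no ATG→stop ORF.
ORFs ≥ 9 nucleotides: frame +1 40–48 (9 nucleotides), frame +2 2–31 (30 nucleotides), frame +3 54–65 (12 nucleotides). Count = 3.

3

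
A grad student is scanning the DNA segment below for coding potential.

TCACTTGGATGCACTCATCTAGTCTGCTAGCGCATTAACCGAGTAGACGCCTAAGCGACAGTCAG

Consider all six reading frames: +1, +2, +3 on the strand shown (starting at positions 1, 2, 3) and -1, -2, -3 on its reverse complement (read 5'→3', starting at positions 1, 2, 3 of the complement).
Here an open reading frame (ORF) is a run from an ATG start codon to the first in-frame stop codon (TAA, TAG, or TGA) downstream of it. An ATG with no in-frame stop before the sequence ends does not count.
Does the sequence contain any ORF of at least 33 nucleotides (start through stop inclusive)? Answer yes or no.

Reverse complement (5'→3'): CTGACTGTCGCTTAGGCGTCTACTCGGTTAATGCGCTAGCAGACTAGATGAGTGCATCCAAGTGA
Frame +1: TCA CTT GGA TGC ACT CAT CTA GTC TGC TAG CGC ATT AAC CGA GTA GAC GCC TAA GCG ACA GTC — no ATG→stop ORF.
Frame +2: CAC TTG GAT GCA CTC ATC TAG TCT GCT AGC GCA TTA ACC GAG TAG ACG CCT AAG CGA CAG TCA — no ATG→stop ORF.
Frame +3: ACT TGG ATG CAC TCA TCT AGT CTG CTA GCG CAT TAA CCG AGT AGA CGC CTA AGC GAC AGT CAG — ATG at 9, stop TAA at 36 → 30 nt.
Frame -1: CTG ACT GTC GCT TAG GCG TCT ACT CGG TTA ATG CGC TAG CAG ACT AGA TGA GTG CAT CCA AGT — ATG at 31, stop TAG at 37 → 9 nt.
Frame -2: TGA CTG TCG CTT AGG CGT CTA CTC GGT TAA TGC GCT AGC AGA CTA GAT GAG TGC ATC CAA GTG — no ATG→stop ORF.
Frame -3: GAC TGT CGC TTA GGC GTC TAC TCG GTT AAT GCG CTA GCA GAC TAG ATG AGT GCA TCC AAG TGA — ATG at 48, stop TGA at 63 → 18 nt.
Largest ORF found is 30 nucleotides < 33, so no.

no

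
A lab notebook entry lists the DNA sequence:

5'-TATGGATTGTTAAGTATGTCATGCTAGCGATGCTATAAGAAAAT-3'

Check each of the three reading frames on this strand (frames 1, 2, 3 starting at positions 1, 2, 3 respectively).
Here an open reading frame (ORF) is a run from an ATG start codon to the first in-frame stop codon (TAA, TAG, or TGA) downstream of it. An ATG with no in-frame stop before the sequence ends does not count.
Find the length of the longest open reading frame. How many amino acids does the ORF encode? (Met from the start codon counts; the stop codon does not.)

5

Frame 1: TAT GGA TTG TTA AGT ATG TCA TGC TAG CGA TGC TAT AAG AAA — ATG at 16, stop TAG at 25 → 12 nt.
Frame 2: ATG GAT TGT TAA GTA TGT CAT GCT AGC GAT GCT ATA AGA AAA — ATG at 2, stop TAA at 11 → 12 nt.
Frame 3: TGG ATT GTT AAG TAT GTC ATG CTA GCG ATG CTA TAA GAA AAT — ATG at 21, stop TAA at 36 → 18 nt; ATG at 30, stop TAA at 36 → 9 nt.
Longest: frame 3, positions 21–38, 18 nt = 6 codons = 5 aa. → 5 amino acids.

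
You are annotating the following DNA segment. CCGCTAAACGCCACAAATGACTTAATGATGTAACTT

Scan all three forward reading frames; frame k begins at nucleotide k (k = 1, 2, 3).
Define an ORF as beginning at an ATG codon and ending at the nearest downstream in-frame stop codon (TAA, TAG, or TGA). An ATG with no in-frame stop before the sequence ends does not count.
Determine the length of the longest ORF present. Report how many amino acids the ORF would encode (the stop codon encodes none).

Frame 1: CCG CTA AAC GCC ACA AAT GAC TTA ATG ATG TAA CTT — ATG at 25, stop TAA at 31 → 9 nt; ATG at 28, stop TAA at 31 → 6 nt.
Frame 2: CGC TAA ACG CCA CAA ATG ACT TAA TGA TGT AAC — ATG at 17, stop TAA at 23 → 9 nt.
Frame 3: GCT AAA CGC CAC AAA TGA CTT AAT GAT GTA ACT — no ATG→stop ORF.
Longest: frame 1, positions 25–33, 9 nt = 3 codons = 2 aa. → 2 amino acids.

2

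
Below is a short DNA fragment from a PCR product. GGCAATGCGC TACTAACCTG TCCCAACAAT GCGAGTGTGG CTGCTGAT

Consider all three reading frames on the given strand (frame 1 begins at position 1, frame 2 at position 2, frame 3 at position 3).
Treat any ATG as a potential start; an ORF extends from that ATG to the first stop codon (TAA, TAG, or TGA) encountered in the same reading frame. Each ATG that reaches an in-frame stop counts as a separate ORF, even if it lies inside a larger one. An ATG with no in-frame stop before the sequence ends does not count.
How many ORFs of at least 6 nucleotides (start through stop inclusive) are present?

1

Frame 1: GGC AAT GCG CTA CTA ACC TGT CCC AAC AAT GCG AGT GTG GCT GCT GAT — no ATG→stop ORF.
Frame 2: GCA ATG CGC TAC TAA CCT GTC CCA ACA ATG CGA GTG TGG CTG CTG — ATG at 5, stop TAA at 14 → 12 nt.
Frame 3: CAA TGC GCT ACT AAC CTG TCC CAA CAA TGC GAG TGT GGC TGC TGA — no ATG→stop ORF.
ORFs ≥ 6 nucleotides: frame 2 5–16 (12 nucleotides). Count = 1.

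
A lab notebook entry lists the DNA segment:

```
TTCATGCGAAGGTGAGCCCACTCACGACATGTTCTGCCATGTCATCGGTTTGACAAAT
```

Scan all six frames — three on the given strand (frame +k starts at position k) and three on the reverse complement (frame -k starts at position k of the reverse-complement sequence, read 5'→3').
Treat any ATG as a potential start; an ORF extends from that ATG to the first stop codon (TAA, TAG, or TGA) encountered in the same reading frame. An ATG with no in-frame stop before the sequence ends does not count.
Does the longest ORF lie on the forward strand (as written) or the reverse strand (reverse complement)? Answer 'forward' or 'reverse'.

reverse

Reverse complement (5'→3'): ATTTGTCAAACCGATGACATGGCAGAACATGTCGTGAGTGGGCTCACCTTCGCATGAA
Frame +1: TTC ATG CGA AGG TGA GCC CAC TCA CGA CAT GTT CTG CCA TGT CAT CGG TTT GAC AAA — ATG at 4, stop TGA at 13 → 12 nt.
Frame +2: TCA TGC GAA GGT GAG CCC ACT CAC GAC ATG TTC TGC CAT GTC ATC GGT TTG ACA AAT — no ATG→stop ORF.
Frame +3: CAT GCG AAG GTG AGC CCA CTC ACG ACA TGT TCT GCC ATG TCA TCG GTT TGA CAA — ATG at 39, stop TGA at 51 → 15 nt.
Frame -1: ATT TGT CAA ACC GAT GAC ATG GCA GAA CAT GTC GTG AGT GGG CTC ACC TTC GCA TGA — ATG at 19, stop TGA at 55 → 39 nt.
Frame -2: TTT GTC AAA CCG ATG ACA TGG CAG AAC ATG TCG TGA GTG GGC TCA CCT TCG CAT GAA — ATG at 14, stop TGA at 35 → 24 nt; ATG at 29, stop TGA at 35 → 9 nt.
Frame -3: TTG TCA AAC CGA TGA CAT GGC AGA ACA TGT CGT GAG TGG GCT CAC CTT CGC ATG — no ATG→stop ORF.
Forward-strand max 15 nt; reverse-strand max 39 nt. The reverse strand has the longer ORF.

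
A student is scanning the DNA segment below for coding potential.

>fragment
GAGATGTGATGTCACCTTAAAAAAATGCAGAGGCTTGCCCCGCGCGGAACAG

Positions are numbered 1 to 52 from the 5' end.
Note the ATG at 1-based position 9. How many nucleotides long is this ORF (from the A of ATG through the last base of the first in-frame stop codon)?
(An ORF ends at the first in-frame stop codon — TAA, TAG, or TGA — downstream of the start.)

Codons from position 9: ATG (9–11), TCA (12–14), CCT (15–17), TAA (18–20).
TAA is the first in-frame stop; ORF spans 9–20, 12 nucleotides.

12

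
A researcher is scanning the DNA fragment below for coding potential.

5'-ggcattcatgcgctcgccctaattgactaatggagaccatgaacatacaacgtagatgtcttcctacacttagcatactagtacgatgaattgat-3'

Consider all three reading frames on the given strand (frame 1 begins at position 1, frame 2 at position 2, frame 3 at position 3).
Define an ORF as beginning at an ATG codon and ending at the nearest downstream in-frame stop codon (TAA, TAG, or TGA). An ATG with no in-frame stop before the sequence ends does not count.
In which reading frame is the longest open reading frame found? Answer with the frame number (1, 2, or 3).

Frame 1: GGC ATT CAT GCG CTC GCC CTA ATT GAC TAA TGG AGA CCA TGA ACA TAC AAC GTA GAT GTC TTC CTA CAC TTA GCA TAC TAG TAC GAT GAA TTG — no ATG→stop ORF.
Frame 2: GCA TTC ATG CGC TCG CCC TAA TTG ACT AAT GGA GAC CAT GAA CAT ACA ACG TAG ATG TCT TCC TAC ACT TAG CAT ACT AGT ACG ATG AAT TGA — ATG at 8, stop TAA at 20 → 15 nt; ATG at 56, stop TAG at 71 → 18 nt; ATG at 86, stop TGA at 92 → 9 nt.
Frame 3: CAT TCA TGC GCT CGC CCT AAT TGA CTA ATG GAG ACC ATG AAC ATA CAA CGT AGA TGT CTT CCT ACA CTT AGC ATA CTA GTA CGA TGA ATT GAT — ATG at 30, stop TGA at 87 → 60 nt; ATG at 39, stop TGA at 87 → 51 nt.
Longest ORF is 60 nt in frame 3 (positions 30–89).

3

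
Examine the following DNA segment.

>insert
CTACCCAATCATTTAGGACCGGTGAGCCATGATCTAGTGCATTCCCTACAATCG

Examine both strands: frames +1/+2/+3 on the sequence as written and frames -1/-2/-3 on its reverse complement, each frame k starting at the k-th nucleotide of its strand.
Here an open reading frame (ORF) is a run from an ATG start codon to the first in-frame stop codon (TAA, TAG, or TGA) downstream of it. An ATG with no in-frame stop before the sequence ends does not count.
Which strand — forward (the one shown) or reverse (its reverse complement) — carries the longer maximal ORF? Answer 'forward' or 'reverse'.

Reverse complement (5'→3'): CGATTGTAGGGAATGCACTAGATCATGGCTCACCGGTCCTAAATGATTGGGTAG
Frame +1: CTA CCC AAT CAT TTA GGA CCG GTG AGC CAT GAT CTA GTG CAT TCC CTA CAA TCG — no ATG→stop ORF.
Frame +2: TAC CCA ATC ATT TAG GAC CGG TGA GCC ATG ATC TAG TGC ATT CCC TAC AAT — ATG at 29, stop TAG at 35 → 9 nt.
Frame +3: ACC CAA TCA TTT AGG ACC GGT GAG CCA TGA TCT AGT GCA TTC CCT ACA ATC — no ATG→stop ORF.
Frame -1: CGA TTG TAG GGA ATG CAC TAG ATC ATG GCT CAC CGG TCC TAA ATG ATT GGG TAG — ATG at 13, stop TAG at 19 → 9 nt; ATG at 25, stop TAA at 40 → 18 nt; ATG at 43, stop TAG at 52 → 12 nt.
Frame -2: GAT TGT AGG GAA TGC ACT AGA TCA TGG CTC ACC GGT CCT AAA TGA TTG GGT — no ATG→stop ORF.
Frame -3: ATT GTA GGG AAT GCA CTA GAT CAT GGC TCA CCG GTC CTA AAT GAT TGG GTA — no ATG→stop ORF.
Forward-strand max 9 nt; reverse-strand max 18 nt. The reverse strand has the longer ORF.

reverse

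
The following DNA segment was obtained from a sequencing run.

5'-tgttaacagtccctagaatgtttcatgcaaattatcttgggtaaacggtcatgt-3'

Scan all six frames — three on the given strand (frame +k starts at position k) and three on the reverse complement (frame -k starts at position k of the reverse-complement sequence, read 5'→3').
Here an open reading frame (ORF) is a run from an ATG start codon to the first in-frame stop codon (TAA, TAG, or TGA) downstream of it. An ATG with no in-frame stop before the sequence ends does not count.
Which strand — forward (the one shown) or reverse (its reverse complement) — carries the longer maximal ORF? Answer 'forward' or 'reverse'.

Reverse complement (5'→3'): ACATGACCGTTTACCCAAGATAATTTGCATGAAACATTCTAGGGACTGTTAACA
Frame +1: TGT TAA CAG TCC CTA GAA TGT TTC ATG CAA ATT ATC TTG GGT AAA CGG TCA TGT — no ATG→stop ORF.
Frame +2: GTT AAC AGT CCC TAG AAT GTT TCA TGC AAA TTA TCT TGG GTA AAC GGT CAT — no ATG→stop ORF.
Frame +3: TTA ACA GTC CCT AGA ATG TTT CAT GCA AAT TAT CTT GGG TAA ACG GTC ATG — ATG at 18, stop TAA at 42 → 27 nt.
Frame -1: ACA TGA CCG TTT ACC CAA GAT AAT TTG CAT GAA ACA TTC TAG GGA CTG TTA ACA — no ATG→stop ORF.
Frame -2: CAT GAC CGT TTA CCC AAG ATA ATT TGC ATG AAA CAT TCT AGG GAC TGT TAA — ATG at 29, stop TAA at 50 → 24 nt.
Frame -3: ATG ACC GTT TAC CCA AGA TAA TTT GCA TGA AAC ATT CTA GGG ACT GTT AAC — ATG at 3, stop TAA at 21 → 21 nt.
Forward-strand max 27 nt; reverse-strand max 24 nt. The forward strand has the longer ORF.

forward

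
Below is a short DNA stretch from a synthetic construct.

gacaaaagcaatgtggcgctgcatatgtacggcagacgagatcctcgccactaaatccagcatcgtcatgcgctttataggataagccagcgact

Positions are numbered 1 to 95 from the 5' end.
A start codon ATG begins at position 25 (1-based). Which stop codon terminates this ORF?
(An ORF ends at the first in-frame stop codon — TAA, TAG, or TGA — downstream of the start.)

TAA

Codons from position 25: ATG (25–27), TAC (28–30), GGC (31–33), AGA (34–36), CGA (37–39), GAT (40–42), CCT (43–45), CGC (46–48), CAC (49–51), TAA (52–54).
The first in-frame stop codon is TAA.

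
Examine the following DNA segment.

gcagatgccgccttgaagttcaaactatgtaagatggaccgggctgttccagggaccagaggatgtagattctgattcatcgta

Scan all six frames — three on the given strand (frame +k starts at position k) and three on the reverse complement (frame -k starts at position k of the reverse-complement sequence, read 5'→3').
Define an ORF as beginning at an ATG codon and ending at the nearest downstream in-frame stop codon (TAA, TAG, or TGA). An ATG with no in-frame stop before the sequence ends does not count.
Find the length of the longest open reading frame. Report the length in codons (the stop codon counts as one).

Reverse complement (5'→3'): TACGATGAATCAGAATCTACATCCTCTGGTCCCTGGAACAGCCCGGTCCATCTTACATAGTTTGAACTTCAAGGCGGCATCTGC
Frame +1: GCA GAT GCC GCC TTG AAG TTC AAA CTA TGT AAG ATG GAC CGG GCT GTT CCA GGG ACC AGA GGA TGT AGA TTC TGA TTC ATC GTA — ATG at 34, stop TGA at 73 → 42 nt.
Frame +2: CAG ATG CCG CCT TGA AGT TCA AAC TAT GTA AGA TGG ACC GGG CTG TTC CAG GGA CCA GAG GAT GTA GAT TCT GAT TCA TCG — ATG at 5, stop TGA at 14 → 12 nt.
Frame +3: AGA TGC CGC CTT GAA GTT CAA ACT ATG TAA GAT GGA CCG GGC TGT TCC AGG GAC CAG AGG ATG TAG ATT CTG ATT CAT CGT — ATG at 27, stop TAA at 30 → 6 nt; ATG at 63, stop TAG at 66 → 6 nt.
Frame -1: TAC GAT GAA TCA GAA TCT ACA TCC TCT GGT CCC TGG AAC AGC CCG GTC CAT CTT ACA TAG TTT GAA CTT CAA GGC GGC ATC TGC — no ATG→stop ORF.
Frame -2: ACG ATG AAT CAG AAT CTA CAT CCT CTG GTC CCT GGA ACA GCC CGG TCC ATC TTA CAT AGT TTG AAC TTC AAG GCG GCA TCT — no ATG→stop ORF.
Frame -3: CGA TGA ATC AGA ATC TAC ATC CTC TGG TCC CTG GAA CAG CCC GGT CCA TCT TAC ATA GTT TGA ACT TCA AGG CGG CAT CTG — no ATG→stop ORF.
Longest: frame +1, positions 34–75, 42 nt = 14 codons = 13 aa. → 14 codons.

14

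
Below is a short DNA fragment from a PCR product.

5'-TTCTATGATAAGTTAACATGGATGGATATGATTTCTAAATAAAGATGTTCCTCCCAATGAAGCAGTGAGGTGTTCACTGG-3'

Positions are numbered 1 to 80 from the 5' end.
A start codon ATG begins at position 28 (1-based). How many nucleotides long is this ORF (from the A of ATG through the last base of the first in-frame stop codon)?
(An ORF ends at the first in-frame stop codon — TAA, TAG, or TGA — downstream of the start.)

Codons from position 28: ATG (28–30), ATT (31–33), TCT (34–36), AAA (37–39), TAA (40–42).
TAA is the first in-frame stop; ORF spans 28–42, 15 nucleotides.

15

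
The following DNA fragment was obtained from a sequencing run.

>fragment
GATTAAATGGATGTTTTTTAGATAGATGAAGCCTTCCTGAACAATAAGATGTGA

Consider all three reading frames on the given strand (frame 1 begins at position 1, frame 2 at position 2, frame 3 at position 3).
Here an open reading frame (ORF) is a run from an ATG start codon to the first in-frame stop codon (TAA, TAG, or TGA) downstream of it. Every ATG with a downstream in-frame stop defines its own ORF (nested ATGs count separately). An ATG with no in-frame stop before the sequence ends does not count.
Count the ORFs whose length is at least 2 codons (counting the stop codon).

Frame 1: GAT TAA ATG GAT GTT TTT TAG ATA GAT GAA GCC TTC CTG AAC AAT AAG ATG TGA — ATG at 7, stop TAG at 19 → 15 nt; ATG at 49, stop TGA at 52 → 6 nt.
Frame 2: ATT AAA TGG ATG TTT TTT AGA TAG ATG AAG CCT TCC TGA ACA ATA AGA TGT — ATG at 11, stop TAG at 23 → 15 nt; ATG at 26, stop TGA at 38 → 15 nt.
Frame 3: TTA AAT GGA TGT TTT TTA GAT AGA TGA AGC CTT CCT GAA CAA TAA GAT GTG — no ATG→stop ORF.
ORFs ≥ 2 codons: frame 1 7–21 (5 codons), frame 1 49–54 (2 codons), frame 2 11–25 (5 codons), frame 2 26–40 (5 codons). Count = 4.

4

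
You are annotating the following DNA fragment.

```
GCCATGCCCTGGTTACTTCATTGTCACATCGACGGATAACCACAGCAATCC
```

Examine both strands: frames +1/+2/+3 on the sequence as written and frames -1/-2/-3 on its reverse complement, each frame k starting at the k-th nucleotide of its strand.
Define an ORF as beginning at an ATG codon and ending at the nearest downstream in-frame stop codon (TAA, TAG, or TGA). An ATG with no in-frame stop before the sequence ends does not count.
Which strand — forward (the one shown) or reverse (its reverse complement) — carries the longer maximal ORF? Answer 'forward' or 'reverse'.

forward

Reverse complement (5'→3'): GGATTGCTGTGGTTATCCGTCGATGTGACAATGAAGTAACCAGGGCATGGC
Frame +1: GCC ATG CCC TGG TTA CTT CAT TGT CAC ATC GAC GGA TAA CCA CAG CAA TCC — ATG at 4, stop TAA at 37 → 36 nt.
Frame +2: CCA TGC CCT GGT TAC TTC ATT GTC ACA TCG ACG GAT AAC CAC AGC AAT — no ATG→stop ORF.
Frame +3: CAT GCC CTG GTT ACT TCA TTG TCA CAT CGA CGG ATA ACC ACA GCA ATC — no ATG→stop ORF.
Frame -1: GGA TTG CTG TGG TTA TCC GTC GAT GTG ACA ATG AAG TAA CCA GGG CAT GGC — ATG at 31, stop TAA at 37 → 9 nt.
Frame -2: GAT TGC TGT GGT TAT CCG TCG ATG TGA CAA TGA AGT AAC CAG GGC ATG — ATG at 23, stop TGA at 26 → 6 nt.
Frame -3: ATT GCT GTG GTT ATC CGT CGA TGT GAC AAT GAA GTA ACC AGG GCA TGG — no ATG→stop ORF.
Forward-strand max 36 nt; reverse-strand max 9 nt. The forward strand has the longer ORF.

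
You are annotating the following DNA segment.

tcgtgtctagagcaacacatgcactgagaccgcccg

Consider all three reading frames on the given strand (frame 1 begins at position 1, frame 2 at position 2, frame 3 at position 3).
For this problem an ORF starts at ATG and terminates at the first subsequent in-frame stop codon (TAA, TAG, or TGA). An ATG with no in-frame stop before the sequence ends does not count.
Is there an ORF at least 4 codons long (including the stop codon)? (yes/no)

no

Frame 1: TCG TGT CTA GAG CAA CAC ATG CAC TGA GAC CGC CCG — ATG at 19, stop TGA at 25 → 9 nt.
Frame 2: CGT GTC TAG AGC AAC ACA TGC ACT GAG ACC GCC — no ATG→stop ORF.
Frame 3: GTG TCT AGA GCA ACA CAT GCA CTG AGA CCG CCC — no ATG→stop ORF.
Largest ORF found is 3 codons < 4, so no.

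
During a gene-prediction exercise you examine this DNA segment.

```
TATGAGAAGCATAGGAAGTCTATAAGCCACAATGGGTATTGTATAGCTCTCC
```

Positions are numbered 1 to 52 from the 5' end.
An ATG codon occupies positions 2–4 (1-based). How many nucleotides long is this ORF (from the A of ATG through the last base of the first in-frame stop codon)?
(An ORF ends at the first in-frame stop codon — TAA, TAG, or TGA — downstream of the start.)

Codons from position 2: ATG (2–4), AGA (5–7), AGC (8–10), ATA (11–13), GGA (14–16), AGT (17–19), CTA (20–22), TAA (23–25).
TAA is the first in-frame stop; ORF spans 2–25, 24 nucleotides.

24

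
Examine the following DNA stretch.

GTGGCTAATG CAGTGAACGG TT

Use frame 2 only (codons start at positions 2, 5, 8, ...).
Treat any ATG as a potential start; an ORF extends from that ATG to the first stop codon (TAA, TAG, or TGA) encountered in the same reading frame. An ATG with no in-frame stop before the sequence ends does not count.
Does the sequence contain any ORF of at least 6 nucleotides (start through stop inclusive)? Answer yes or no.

Frame 2: TGG CTA ATG CAG TGA ACG GTT — ATG at 8, stop TGA at 14 → 9 nt.
Frame 2 has an ORF of 9 nucleotides (positions 8–16) ≥ 6, so yes.

yes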